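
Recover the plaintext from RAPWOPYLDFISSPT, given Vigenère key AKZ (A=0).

RQQWEQYBEFYTSFU

Repeat the key across the ciphertext: AKZAKZAKZAKZAKZ
R(17)−A(0): 17 → R
A(0)−K(10): -10≡16 → Q
P(15)−Z(25): -10≡16 → Q
W(22)−A(0): 22 → W
O(14)−K(10): 4 → E
P(15)−Z(25): -10≡16 → Q
Y(24)−A(0): 24 → Y
L(11)−K(10): 1 → B
D(3)−Z(25): -22≡4 → E
F(5)−A(0): 5 → F
I(8)−K(10): -2≡24 → Y
S(18)−Z(25): -7≡19 → T
S(18)−A(0): 18 → S
P(15)−K(10): 5 → F
T(19)−Z(25): -6≡20 → U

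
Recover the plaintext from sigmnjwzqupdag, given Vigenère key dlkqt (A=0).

pxwwuglpabmsqq

Repeat the key across the ciphertext: dlkqtdlkqtdlkq
s(18)−d(3): 15 → p
i(8)−l(11): -3≡23 → x
g(6)−k(10): -4≡22 → w
m(12)−q(16): -4≡22 → w
n(13)−t(19): -6≡20 → u
j(9)−d(3): 6 → g
w(22)−l(11): 11 → l
z(25)−k(10): 15 → p
q(16)−q(16): 0 → a
u(20)−t(19): 1 → b
p(15)−d(3): 12 → m
d(3)−l(11): -8≡18 → s
a(0)−k(10): -10≡16 → q
g(6)−q(16): -10≡16 → q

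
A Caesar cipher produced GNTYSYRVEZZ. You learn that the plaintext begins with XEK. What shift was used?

From the crib: G(6)−X(23)=-17≡9, so the shift is 9.

9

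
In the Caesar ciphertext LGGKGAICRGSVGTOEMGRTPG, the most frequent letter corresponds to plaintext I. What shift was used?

The most frequent ciphertext letter is G (appears 7 times).
G is position 6; I is position 8.
Shift = -2≡24.

24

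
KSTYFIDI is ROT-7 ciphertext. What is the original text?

K(10): 10−7=3 → D
S(18): 18−7=11 → L
T(19): 19−7=12 → M
Y(24): 24−7=17 → R
F(5): 5−7=-2≡24 → Y
I(8): 8−7=1 → B
D(3): 3−7=-4≡22 → W
I(8): 8−7=1 → B

DLMRYBWB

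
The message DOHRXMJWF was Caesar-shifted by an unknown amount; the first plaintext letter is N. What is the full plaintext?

From the crib: D(3)−N(13)=-10≡16, so the shift is 16.
Subtract 16 from each ciphertext letter:
D(3): 3−16=-13≡13 → N
O(14): 14−16=-2≡24 → Y
H(7): 7−16=-9≡17 → R
R(17): 17−16=1 → B
X(23): 23−16=7 → H
M(12): 12−16=-4≡22 → W
J(9): 9−16=-7≡19 → T
W(22): 22−16=6 → G
F(5): 5−16=-11≡15 → P

NYRBHWTGP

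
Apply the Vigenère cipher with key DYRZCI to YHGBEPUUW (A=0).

Repeat the key across the message: DYRZCIDYR
Y(24)+D(3): 27≡1 → B
H(7)+Y(24): 31≡5 → F
G(6)+R(17): 23 → X
B(1)+Z(25): 26≡0 → A
E(4)+C(2): 6 → G
P(15)+I(8): 23 → X
U(20)+D(3): 23 → X
U(20)+Y(24): 44≡18 → S
W(22)+R(17): 39≡13 → N

BFXAGXXSN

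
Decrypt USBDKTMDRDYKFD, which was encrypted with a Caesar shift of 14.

U(20): 20−14=6 → G
S(18): 18−14=4 → E
B(1): 1−14=-13≡13 → N
D(3): 3−14=-11≡15 → P
K(10): 10−14=-4≡22 → W
T(19): 19−14=5 → F
M(12): 12−14=-2≡24 → Y
D(3): 3−14=-11≡15 → P
R(17): 17−14=3 → D
D(3): 3−14=-11≡15 → P
Y(24): 24−14=10 → K
K(10): 10−14=-4≡22 → W
F(5): 5−14=-9≡17 → R
D(3): 3−14=-11≡15 → P

GENPWFYPDPKWRP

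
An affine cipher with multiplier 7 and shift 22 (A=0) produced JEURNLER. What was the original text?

NQWDVRQD

The inverse of 7 mod 26 is 15, since 7·15=105≡1. Apply D(y)=15·(y−22) mod 26:
J(9): 15·(9−22)=-195≡13 → N
E(4): 15·(4−22)=-270≡16 → Q
U(20): 15·(20−22)=-30≡22 → W
R(17): 15·(17−22)=-75≡3 → D
N(13): 15·(13−22)=-135≡21 → V
L(11): 15·(11−22)=-165≡17 → R
E(4): 15·(4−22)=-270≡16 → Q
R(17): 15·(17−22)=-75≡3 → D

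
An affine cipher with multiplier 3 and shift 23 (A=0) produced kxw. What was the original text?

The inverse of 3 mod 26 is 9, since 3·9=27≡1. Apply D(y)=9·(y−23) mod 26:
k(10): 9·(10−23)=-117≡13 → n
x(23): 9·(23−23)=0 → a
w(22): 9·(22−23)=-9≡17 → r

nar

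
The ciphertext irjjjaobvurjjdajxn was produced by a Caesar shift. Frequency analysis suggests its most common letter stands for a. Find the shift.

The most frequent ciphertext letter is j (appears 6 times).
j is position 9; a is position 0.
Shift = 9.

9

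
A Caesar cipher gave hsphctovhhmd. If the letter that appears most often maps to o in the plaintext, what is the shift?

19

The most frequent ciphertext letter is h (appears 4 times).
h is position 7; o is position 14.
Shift = -7≡19.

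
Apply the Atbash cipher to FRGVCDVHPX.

F(5) → U(20)
R(17) → I(8)
G(6) → T(19)
V(21) → E(4)
C(2) → X(23)
D(3) → W(22)
V(21) → E(4)
H(7) → S(18)
P(15) → K(10)
X(23) → C(2)

UITEXWESKC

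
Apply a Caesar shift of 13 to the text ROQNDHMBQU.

EBDAQUZODH

R(17): 17+13=30≡4 → E
O(14): 14+13=27≡1 → B
Q(16): 16+13=29≡3 → D
N(13): 13+13=26≡0 → A
D(3): 3+13=16 → Q
H(7): 7+13=20 → U
M(12): 12+13=25 → Z
B(1): 1+13=14 → O
Q(16): 16+13=29≡3 → D
U(20): 20+13=33≡7 → H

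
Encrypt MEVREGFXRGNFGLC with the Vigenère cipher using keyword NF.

ZJIWRLSCELAKTQP

Repeat the key across the message: NFNFNFNFNFNFNFN
M(12)+N(13): 25 → Z
E(4)+F(5): 9 → J
V(21)+N(13): 34≡8 → I
R(17)+F(5): 22 → W
E(4)+N(13): 17 → R
G(6)+F(5): 11 → L
F(5)+N(13): 18 → S
X(23)+F(5): 28≡2 → C
R(17)+N(13): 30≡4 → E
G(6)+F(5): 11 → L
N(13)+N(13): 26≡0 → A
F(5)+F(5): 10 → K
G(6)+N(13): 19 → T
L(11)+F(5): 16 → Q
C(2)+N(13): 15 → P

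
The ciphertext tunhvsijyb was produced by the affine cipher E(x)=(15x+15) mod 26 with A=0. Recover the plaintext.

cjmwqvdklg

The inverse of 15 mod 26 is 7, since 15·7=105≡1. Apply D(y)=7·(y−15) mod 26:
t(19): 7·(19−15)=28≡2 → c
u(20): 7·(20−15)=35≡9 → j
n(13): 7·(13−15)=-14≡12 → m
h(7): 7·(7−15)=-56≡22 → w
v(21): 7·(21−15)=42≡16 → q
s(18): 7·(18−15)=21 → v
i(8): 7·(8−15)=-49≡3 → d
j(9): 7·(9−15)=-42≡10 → k
y(24): 7·(24−15)=63≡11 → l
b(1): 7·(1−15)=-98≡6 → g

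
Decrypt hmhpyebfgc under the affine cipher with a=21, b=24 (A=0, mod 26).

The inverse of 21 mod 26 is 5, since 21·5=105≡1. Apply D(y)=5·(y−24) mod 26:
h(7): 5·(7−24)=-85≡19 → t
m(12): 5·(12−24)=-60≡18 → s
h(7): 5·(7−24)=-85≡19 → t
p(15): 5·(15−24)=-45≡7 → h
y(24): 5·(24−24)=0 → a
e(4): 5·(4−24)=-100≡4 → e
b(1): 5·(1−24)=-115≡15 → p
f(5): 5·(5−24)=-95≡9 → j
g(6): 5·(6−24)=-90≡14 → o
c(2): 5·(2−24)=-110≡20 → u

tsthaepjou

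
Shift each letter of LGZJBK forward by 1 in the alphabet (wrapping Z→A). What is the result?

L(11): 11+1=12 → M
G(6): 6+1=7 → H
Z(25): 25+1=26≡0 → A
J(9): 9+1=10 → K
B(1): 1+1=2 → C
K(10): 10+1=11 → L

MHAKCL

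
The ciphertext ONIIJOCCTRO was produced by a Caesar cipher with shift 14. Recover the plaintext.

O(14): 14−14=0 → A
N(13): 13−14=-1≡25 → Z
I(8): 8−14=-6≡20 → U
I(8): 8−14=-6≡20 → U
J(9): 9−14=-5≡21 → V
O(14): 14−14=0 → A
C(2): 2−14=-12≡14 → O
C(2): 2−14=-12≡14 → O
T(19): 19−14=5 → F
R(17): 17−14=3 → D
O(14): 14−14=0 → A

AZUUVAOOFDA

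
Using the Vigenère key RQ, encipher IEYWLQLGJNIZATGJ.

Repeat the key across the message: RQRQRQRQRQRQRQRQ
I(8)+R(17): 25 → Z
E(4)+Q(16): 20 → U
Y(24)+R(17): 41≡15 → P
W(22)+Q(16): 38≡12 → M
L(11)+R(17): 28≡2 → C
Q(16)+Q(16): 32≡6 → G
L(11)+R(17): 28≡2 → C
G(6)+Q(16): 22 → W
J(9)+R(17): 26≡0 → A
N(13)+Q(16): 29≡3 → D
I(8)+R(17): 25 → Z
Z(25)+Q(16): 41≡15 → P
A(0)+R(17): 17 → R
T(19)+Q(16): 35≡9 → J
G(6)+R(17): 23 → X
J(9)+Q(16): 25 → Z

ZUPMCGCWADZPRJXZ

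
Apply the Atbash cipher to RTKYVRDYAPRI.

IGPBEIWBZKIR

R(17) → I(8)
T(19) → G(6)
K(10) → P(15)
Y(24) → B(1)
V(21) → E(4)
R(17) → I(8)
D(3) → W(22)
Y(24) → B(1)
A(0) → Z(25)
P(15) → K(10)
R(17) → I(8)
I(8) → R(17)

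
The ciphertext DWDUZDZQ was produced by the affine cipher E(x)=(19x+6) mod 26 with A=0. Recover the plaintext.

TUTYBTBG

The inverse of 19 mod 26 is 11, since 19·11=209≡1. Apply D(y)=11·(y−6) mod 26:
D(3): 11·(3−6)=-33≡19 → T
W(22): 11·(22−6)=176≡20 → U
D(3): 11·(3−6)=-33≡19 → T
U(20): 11·(20−6)=154≡24 → Y
Z(25): 11·(25−6)=209≡1 → B
D(3): 11·(3−6)=-33≡19 → T
Z(25): 11·(25−6)=209≡1 → B
Q(16): 11·(16−6)=110≡6 → G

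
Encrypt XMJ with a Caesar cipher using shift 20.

RGD

X(23): 23+20=43≡17 → R
M(12): 12+20=32≡6 → G
J(9): 9+20=29≡3 → D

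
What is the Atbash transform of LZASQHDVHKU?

L(11) → O(14)
Z(25) → A(0)
A(0) → Z(25)
S(18) → H(7)
Q(16) → J(9)
H(7) → S(18)
D(3) → W(22)
V(21) → E(4)
H(7) → S(18)
K(10) → P(15)
U(20) → F(5)

OAZHJSWESPF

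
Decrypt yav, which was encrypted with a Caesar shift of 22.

y(24): 24−22=2 → c
a(0): 0−22=-22≡4 → e
v(21): 21−22=-1≡25 → z

cez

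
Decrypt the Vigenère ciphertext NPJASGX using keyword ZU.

Repeat the key across the ciphertext: ZUZUZUZ
N(13)−Z(25): -12≡14 → O
P(15)−U(20): -5≡21 → V
J(9)−Z(25): -16≡10 → K
A(0)−U(20): -20≡6 → G
S(18)−Z(25): -7≡19 → T
G(6)−U(20): -14≡12 → M
X(23)−Z(25): -2≡24 → Y

OVKGTMY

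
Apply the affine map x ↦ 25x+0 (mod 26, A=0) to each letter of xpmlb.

dlopz

x(23): 25·23+0=575≡3 → d
p(15): 25·15+0=375≡11 → l
m(12): 25·12+0=300≡14 → o
l(11): 25·11+0=275≡15 → p
b(1): 25·1+0=25 → z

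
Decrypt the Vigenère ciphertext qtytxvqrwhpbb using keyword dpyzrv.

neaugancyiygy

Repeat the key across the ciphertext: dpyzrvdpyzrvd
q(16)−d(3): 13 → n
t(19)−p(15): 4 → e
y(24)−y(24): 0 → a
t(19)−z(25): -6≡20 → u
x(23)−r(17): 6 → g
v(21)−v(21): 0 → a
q(16)−d(3): 13 → n
r(17)−p(15): 2 → c
w(22)−y(24): -2≡24 → y
h(7)−z(25): -18≡8 → i
p(15)−r(17): -2≡24 → y
b(1)−v(21): -20≡6 → g
b(1)−d(3): -2≡24 → y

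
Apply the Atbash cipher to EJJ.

E(4) → V(21)
J(9) → Q(16)
J(9) → Q(16)

VQQ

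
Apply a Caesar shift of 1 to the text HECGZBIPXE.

H(7): 7+1=8 → I
E(4): 4+1=5 → F
C(2): 2+1=3 → D
G(6): 6+1=7 → H
Z(25): 25+1=26≡0 → A
B(1): 1+1=2 → C
I(8): 8+1=9 → J
P(15): 15+1=16 → Q
X(23): 23+1=24 → Y
E(4): 4+1=5 → F

IFDHACJQYF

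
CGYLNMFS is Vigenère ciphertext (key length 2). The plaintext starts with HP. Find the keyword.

Subtract each crib letter from the matching ciphertext letter (mod 26):
C(2)−H(7)=-5≡21 → V
G(6)−P(15)=-9≡17 → R

VR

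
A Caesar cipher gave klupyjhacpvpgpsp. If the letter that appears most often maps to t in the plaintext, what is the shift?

22

The most frequent ciphertext letter is p (appears 5 times).
p is position 15; t is position 19.
Shift = -4≡22.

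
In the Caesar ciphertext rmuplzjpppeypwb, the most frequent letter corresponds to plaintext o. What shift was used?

The most frequent ciphertext letter is p (appears 5 times).
p is position 15; o is position 14.
Shift = 1.

1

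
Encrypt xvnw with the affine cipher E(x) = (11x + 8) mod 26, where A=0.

bfvq

x(23): 11·23+8=261≡1 → b
v(21): 11·21+8=239≡5 → f
n(13): 11·13+8=151≡21 → v
w(22): 11·22+8=250≡16 → q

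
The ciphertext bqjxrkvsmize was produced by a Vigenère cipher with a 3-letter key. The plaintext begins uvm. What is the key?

hvx

Subtract each crib letter from the matching ciphertext letter (mod 26):
b(1)−u(20)=-19≡7 → h
q(16)−v(21)=-5≡21 → v
j(9)−m(12)=-3≡23 → x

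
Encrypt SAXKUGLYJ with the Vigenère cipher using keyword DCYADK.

Repeat the key across the message: DCYADKDCY
S(18)+D(3): 21 → V
A(0)+C(2): 2 → C
X(23)+Y(24): 47≡21 → V
K(10)+A(0): 10 → K
U(20)+D(3): 23 → X
G(6)+K(10): 16 → Q
L(11)+D(3): 14 → O
Y(24)+C(2): 26≡0 → A
J(9)+Y(24): 33≡7 → H

VCVKXQOAH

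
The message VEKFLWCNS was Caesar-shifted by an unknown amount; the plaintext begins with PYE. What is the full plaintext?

From the crib: V(21)−P(15)=6, so the shift is 6.
Subtract 6 from each ciphertext letter:
V(21): 21−6=15 → P
E(4): 4−6=-2≡24 → Y
K(10): 10−6=4 → E
F(5): 5−6=-1≡25 → Z
L(11): 11−6=5 → F
W(22): 22−6=16 → Q
C(2): 2−6=-4≡22 → W
N(13): 13−6=7 → H
S(18): 18−6=12 → M

PYEZFQWHM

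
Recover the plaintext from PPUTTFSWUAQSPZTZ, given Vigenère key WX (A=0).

TSYWXIWZYDUVTCXC

Repeat the key across the ciphertext: WXWXWXWXWXWXWXWX
P(15)−W(22): -7≡19 → T
P(15)−X(23): -8≡18 → S
U(20)−W(22): -2≡24 → Y
T(19)−X(23): -4≡22 → W
T(19)−W(22): -3≡23 → X
F(5)−X(23): -18≡8 → I
S(18)−W(22): -4≡22 → W
W(22)−X(23): -1≡25 → Z
U(20)−W(22): -2≡24 → Y
A(0)−X(23): -23≡3 → D
Q(16)−W(22): -6≡20 → U
S(18)−X(23): -5≡21 → V
P(15)−W(22): -7≡19 → T
Z(25)−X(23): 2 → C
T(19)−W(22): -3≡23 → X
Z(25)−X(23): 2 → C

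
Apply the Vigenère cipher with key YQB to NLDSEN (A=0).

Repeat the key across the message: YQBYQB
N(13)+Y(24): 37≡11 → L
L(11)+Q(16): 27≡1 → B
D(3)+B(1): 4 → E
S(18)+Y(24): 42≡16 → Q
E(4)+Q(16): 20 → U
N(13)+B(1): 14 → O

LBEQUO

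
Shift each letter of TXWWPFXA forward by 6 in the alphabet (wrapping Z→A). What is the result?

ZDCCVLDG

T(19): 19+6=25 → Z
X(23): 23+6=29≡3 → D
W(22): 22+6=28≡2 → C
W(22): 22+6=28≡2 → C
P(15): 15+6=21 → V
F(5): 5+6=11 → L
X(23): 23+6=29≡3 → D
A(0): 0+6=6 → G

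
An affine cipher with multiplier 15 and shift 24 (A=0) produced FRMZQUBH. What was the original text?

The inverse of 15 mod 26 is 7, since 15·7=105≡1. Apply D(y)=7·(y−24) mod 26:
F(5): 7·(5−24)=-133≡23 → X
R(17): 7·(17−24)=-49≡3 → D
M(12): 7·(12−24)=-84≡20 → U
Z(25): 7·(25−24)=7 → H
Q(16): 7·(16−24)=-56≡22 → W
U(20): 7·(20−24)=-28≡24 → Y
B(1): 7·(1−24)=-161≡21 → V
H(7): 7·(7−24)=-119≡11 → L

XDUHWYVL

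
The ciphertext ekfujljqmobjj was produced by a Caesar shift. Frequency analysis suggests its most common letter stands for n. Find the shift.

The most frequent ciphertext letter is j (appears 4 times).
j is position 9; n is position 13.
Shift = -4≡22.

22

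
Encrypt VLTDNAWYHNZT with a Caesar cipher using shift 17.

V(21): 21+17=38≡12 → M
L(11): 11+17=28≡2 → C
T(19): 19+17=36≡10 → K
D(3): 3+17=20 → U
N(13): 13+17=30≡4 → E
A(0): 0+17=17 → R
W(22): 22+17=39≡13 → N
Y(24): 24+17=41≡15 → P
H(7): 7+17=24 → Y
N(13): 13+17=30≡4 → E
Z(25): 25+17=42≡16 → Q
T(19): 19+17=36≡10 → K

MCKUERNPYEQK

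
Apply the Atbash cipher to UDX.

U(20) → F(5)
D(3) → W(22)
X(23) → C(2)

FWC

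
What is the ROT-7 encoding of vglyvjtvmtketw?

cnsfcqactarlad

v(21): 21+7=28≡2 → c
g(6): 6+7=13 → n
l(11): 11+7=18 → s
y(24): 24+7=31≡5 → f
v(21): 21+7=28≡2 → c
j(9): 9+7=16 → q
t(19): 19+7=26≡0 → a
v(21): 21+7=28≡2 → c
m(12): 12+7=19 → t
t(19): 19+7=26≡0 → a
k(10): 10+7=17 → r
e(4): 4+7=11 → l
t(19): 19+7=26≡0 → a
w(22): 22+7=29≡3 → d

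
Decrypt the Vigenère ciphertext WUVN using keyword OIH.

IMOZ

Repeat the key across the ciphertext: OIHO
W(22)−O(14): 8 → I
U(20)−I(8): 12 → M
V(21)−H(7): 14 → O
N(13)−O(14): -1≡25 → Z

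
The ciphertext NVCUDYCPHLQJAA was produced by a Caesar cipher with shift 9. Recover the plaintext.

N(13): 13−9=4 → E
V(21): 21−9=12 → M
C(2): 2−9=-7≡19 → T
U(20): 20−9=11 → L
D(3): 3−9=-6≡20 → U
Y(24): 24−9=15 → P
C(2): 2−9=-7≡19 → T
P(15): 15−9=6 → G
H(7): 7−9=-2≡24 → Y
L(11): 11−9=2 → C
Q(16): 16−9=7 → H
J(9): 9−9=0 → A
A(0): 0−9=-9≡17 → R
A(0): 0−9=-9≡17 → R

EMTLUPTGYCHARR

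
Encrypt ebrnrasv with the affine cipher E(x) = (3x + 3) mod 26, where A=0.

e(4): 3·4+3=15 → p
b(1): 3·1+3=6 → g
r(17): 3·17+3=54≡2 → c
n(13): 3·13+3=42≡16 → q
r(17): 3·17+3=54≡2 → c
a(0): 3·0+3=3 → d
s(18): 3·18+3=57≡5 → f
v(21): 3·21+3=66≡14 → o

pgcqcdfo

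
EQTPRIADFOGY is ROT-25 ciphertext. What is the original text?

E(4): 4−25=-21≡5 → F
Q(16): 16−25=-9≡17 → R
T(19): 19−25=-6≡20 → U
P(15): 15−25=-10≡16 → Q
R(17): 17−25=-8≡18 → S
I(8): 8−25=-17≡9 → J
A(0): 0−25=-25≡1 → B
D(3): 3−25=-22≡4 → E
F(5): 5−25=-20≡6 → G
O(14): 14−25=-11≡15 → P
G(6): 6−25=-19≡7 → H
Y(24): 24−25=-1≡25 → Z

FRUQSJBEGPHZ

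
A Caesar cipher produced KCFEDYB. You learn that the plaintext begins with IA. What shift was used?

From the crib: K(10)−I(8)=2, so the shift is 2.

2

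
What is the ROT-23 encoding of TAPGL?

QXMDI

T(19): 19+23=42≡16 → Q
A(0): 0+23=23 → X
P(15): 15+23=38≡12 → M
G(6): 6+23=29≡3 → D
L(11): 11+23=34≡8 → I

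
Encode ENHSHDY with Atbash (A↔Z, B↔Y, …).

VMSHSWB

E(4) → V(21)
N(13) → M(12)
H(7) → S(18)
S(18) → H(7)
H(7) → S(18)
D(3) → W(22)
Y(24) → B(1)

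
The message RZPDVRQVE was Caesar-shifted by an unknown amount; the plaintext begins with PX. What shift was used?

2

From the crib: R(17)−P(15)=2, so the shift is 2.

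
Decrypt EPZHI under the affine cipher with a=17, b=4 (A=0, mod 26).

The inverse of 17 mod 26 is 23, since 17·23=391≡1. Apply D(y)=23·(y−4) mod 26:
E(4): 23·(4−4)=0 → A
P(15): 23·(15−4)=253≡19 → T
Z(25): 23·(25−4)=483≡15 → P
H(7): 23·(7−4)=69≡17 → R
I(8): 23·(8−4)=92≡14 → O

ATPRO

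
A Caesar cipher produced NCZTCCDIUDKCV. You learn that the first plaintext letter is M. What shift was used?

1

From the crib: N(13)−M(12)=1, so the shift is 1.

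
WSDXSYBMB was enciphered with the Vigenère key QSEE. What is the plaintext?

GAZTCGXIL

Repeat the key across the ciphertext: QSEEQSEEQ
W(22)−Q(16): 6 → G
S(18)−S(18): 0 → A
D(3)−E(4): -1≡25 → Z
X(23)−E(4): 19 → T
S(18)−Q(16): 2 → C
Y(24)−S(18): 6 → G
B(1)−E(4): -3≡23 → X
M(12)−E(4): 8 → I
B(1)−Q(16): -15≡11 → L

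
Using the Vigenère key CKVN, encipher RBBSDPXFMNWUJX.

TLWFFZSSOXRHLH

Repeat the key across the message: CKVNCKVNCKVNCK
R(17)+C(2): 19 → T
B(1)+K(10): 11 → L
B(1)+V(21): 22 → W
S(18)+N(13): 31≡5 → F
D(3)+C(2): 5 → F
P(15)+K(10): 25 → Z
X(23)+V(21): 44≡18 → S
F(5)+N(13): 18 → S
M(12)+C(2): 14 → O
N(13)+K(10): 23 → X
W(22)+V(21): 43≡17 → R
U(20)+N(13): 33≡7 → H
J(9)+C(2): 11 → L
X(23)+K(10): 33≡7 → H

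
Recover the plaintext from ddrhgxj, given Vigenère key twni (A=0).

Repeat the key across the ciphertext: twnitwn
d(3)−t(19): -16≡10 → k
d(3)−w(22): -19≡7 → h
r(17)−n(13): 4 → e
h(7)−i(8): -1≡25 → z
g(6)−t(19): -13≡13 → n
x(23)−w(22): 1 → b
j(9)−n(13): -4≡22 → w

kheznbw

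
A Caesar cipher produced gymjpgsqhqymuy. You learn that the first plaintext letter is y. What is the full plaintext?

From the crib: g(6)−y(24)=-18≡8, so the shift is 8.
Subtract 8 from each ciphertext letter:
g(6): 6−8=-2≡24 → y
y(24): 24−8=16 → q
m(12): 12−8=4 → e
j(9): 9−8=1 → b
p(15): 15−8=7 → h
g(6): 6−8=-2≡24 → y
s(18): 18−8=10 → k
q(16): 16−8=8 → i
h(7): 7−8=-1≡25 → z
q(16): 16−8=8 → i
y(24): 24−8=16 → q
m(12): 12−8=4 → e
u(20): 20−8=12 → m
y(24): 24−8=16 → q

yqebhykiziqemq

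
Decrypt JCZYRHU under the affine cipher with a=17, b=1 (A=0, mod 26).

The inverse of 17 mod 26 is 23, since 17·23=391≡1. Apply D(y)=23·(y−1) mod 26:
J(9): 23·(9−1)=184≡2 → C
C(2): 23·(2−1)=23 → X
Z(25): 23·(25−1)=552≡6 → G
Y(24): 23·(24−1)=529≡9 → J
R(17): 23·(17−1)=368≡4 → E
H(7): 23·(7−1)=138≡8 → I
U(20): 23·(20−1)=437≡21 → V

CXGJEIV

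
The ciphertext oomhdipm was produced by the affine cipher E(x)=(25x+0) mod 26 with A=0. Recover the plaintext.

The inverse of 25 mod 26 is 25, since 25·25=625≡1. Apply D(y)=25·(y−0) mod 26:
o(14): 25·(14−0)=350≡12 → m
o(14): 25·(14−0)=350≡12 → m
m(12): 25·(12−0)=300≡14 → o
h(7): 25·(7−0)=175≡19 → t
d(3): 25·(3−0)=75≡23 → x
i(8): 25·(8−0)=200≡18 → s
p(15): 25·(15−0)=375≡11 → l
m(12): 25·(12−0)=300≡14 → o

mmotxslo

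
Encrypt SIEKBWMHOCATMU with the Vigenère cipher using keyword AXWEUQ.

Repeat the key across the message: AXWEUQAXWEUQAX
S(18)+A(0): 18 → S
I(8)+X(23): 31≡5 → F
E(4)+W(22): 26≡0 → A
K(10)+E(4): 14 → O
B(1)+U(20): 21 → V
W(22)+Q(16): 38≡12 → M
M(12)+A(0): 12 → M
H(7)+X(23): 30≡4 → E
O(14)+W(22): 36≡10 → K
C(2)+E(4): 6 → G
A(0)+U(20): 20 → U
T(19)+Q(16): 35≡9 → J
M(12)+A(0): 12 → M
U(20)+X(23): 43≡17 → R

SFAOVMMEKGUJMR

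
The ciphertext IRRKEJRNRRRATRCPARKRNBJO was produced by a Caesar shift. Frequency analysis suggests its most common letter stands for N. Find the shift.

4

The most frequent ciphertext letter is R (appears 9 times).
R is position 17; N is position 13.
Shift = 4.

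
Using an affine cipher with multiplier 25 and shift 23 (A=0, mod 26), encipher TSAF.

T(19): 25·19+23=498≡4 → E
S(18): 25·18+23=473≡5 → F
A(0): 25·0+23=23 → X
F(5): 25·5+23=148≡18 → S

EFXS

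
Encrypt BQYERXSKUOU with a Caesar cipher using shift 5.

GVDJWCXPZTZ

B(1): 1+5=6 → G
Q(16): 16+5=21 → V
Y(24): 24+5=29≡3 → D
E(4): 4+5=9 → J
R(17): 17+5=22 → W
X(23): 23+5=28≡2 → C
S(18): 18+5=23 → X
K(10): 10+5=15 → P
U(20): 20+5=25 → Z
O(14): 14+5=19 → T
U(20): 20+5=25 → Z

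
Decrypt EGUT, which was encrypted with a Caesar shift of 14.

E(4): 4−14=-10≡16 → Q
G(6): 6−14=-8≡18 → S
U(20): 20−14=6 → G
T(19): 19−14=5 → F

QSGF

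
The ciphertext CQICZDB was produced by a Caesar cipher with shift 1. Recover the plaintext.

C(2): 2−1=1 → B
Q(16): 16−1=15 → P
I(8): 8−1=7 → H
C(2): 2−1=1 → B
Z(25): 25−1=24 → Y
D(3): 3−1=2 → C
B(1): 1−1=0 → A

BPHBYCA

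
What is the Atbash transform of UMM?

FNN

U(20) → F(5)
M(12) → N(13)
M(12) → N(13)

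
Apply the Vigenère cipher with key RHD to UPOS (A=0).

LWRJ

Repeat the key across the message: RHDR
U(20)+R(17): 37≡11 → L
P(15)+H(7): 22 → W
O(14)+D(3): 17 → R
S(18)+R(17): 35≡9 → J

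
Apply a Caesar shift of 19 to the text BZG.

USZ

B(1): 1+19=20 → U
Z(25): 25+19=44≡18 → S
G(6): 6+19=25 → Z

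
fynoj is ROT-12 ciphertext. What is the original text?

tmbcx

f(5): 5−12=-7≡19 → t
y(24): 24−12=12 → m
n(13): 13−12=1 → b
o(14): 14−12=2 → c
j(9): 9−12=-3≡23 → x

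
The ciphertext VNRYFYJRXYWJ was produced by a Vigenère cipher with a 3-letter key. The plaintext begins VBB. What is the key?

Subtract each crib letter from the matching ciphertext letter (mod 26):
V(21)−V(21)=0 → A
N(13)−B(1)=12 → M
R(17)−B(1)=16 → Q

AMQ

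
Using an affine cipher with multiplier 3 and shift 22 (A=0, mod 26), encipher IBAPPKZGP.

UZWPPATOP

I(8): 3·8+22=46≡20 → U
B(1): 3·1+22=25 → Z
A(0): 3·0+22=22 → W
P(15): 3·15+22=67≡15 → P
P(15): 3·15+22=67≡15 → P
K(10): 3·10+22=52≡0 → A
Z(25): 3·25+22=97≡19 → T
G(6): 3·6+22=40≡14 → O
P(15): 3·15+22=67≡15 → P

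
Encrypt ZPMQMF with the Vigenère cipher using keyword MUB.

LJNCGG

Repeat the key across the message: MUBMUB
Z(25)+M(12): 37≡11 → L
P(15)+U(20): 35≡9 → J
M(12)+B(1): 13 → N
Q(16)+M(12): 28≡2 → C
M(12)+U(20): 32≡6 → G
F(5)+B(1): 6 → G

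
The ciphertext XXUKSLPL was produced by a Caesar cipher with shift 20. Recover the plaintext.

DDAQYRVR

X(23): 23−20=3 → D
X(23): 23−20=3 → D
U(20): 20−20=0 → A
K(10): 10−20=-10≡16 → Q
S(18): 18−20=-2≡24 → Y
L(11): 11−20=-9≡17 → R
P(15): 15−20=-5≡21 → V
L(11): 11−20=-9≡17 → R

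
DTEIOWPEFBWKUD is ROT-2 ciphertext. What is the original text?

D(3): 3−2=1 → B
T(19): 19−2=17 → R
E(4): 4−2=2 → C
I(8): 8−2=6 → G
O(14): 14−2=12 → M
W(22): 22−2=20 → U
P(15): 15−2=13 → N
E(4): 4−2=2 → C
F(5): 5−2=3 → D
B(1): 1−2=-1≡25 → Z
W(22): 22−2=20 → U
K(10): 10−2=8 → I
U(20): 20−2=18 → S
D(3): 3−2=1 → B

BRCGMUNCDZUISB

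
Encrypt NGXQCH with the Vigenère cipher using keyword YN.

Repeat the key across the message: YNYNYN
N(13)+Y(24): 37≡11 → L
G(6)+N(13): 19 → T
X(23)+Y(24): 47≡21 → V
Q(16)+N(13): 29≡3 → D
C(2)+Y(24): 26≡0 → A
H(7)+N(13): 20 → U

LTVDAU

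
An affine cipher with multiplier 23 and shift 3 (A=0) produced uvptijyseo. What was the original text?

duwmhytvrf

The inverse of 23 mod 26 is 17, since 23·17=391≡1. Apply D(y)=17·(y−3) mod 26:
u(20): 17·(20−3)=289≡3 → d
v(21): 17·(21−3)=306≡20 → u
p(15): 17·(15−3)=204≡22 → w
t(19): 17·(19−3)=272≡12 → m
i(8): 17·(8−3)=85≡7 → h
j(9): 17·(9−3)=102≡24 → y
y(24): 17·(24−3)=357≡19 → t
s(18): 17·(18−3)=255≡21 → v
e(4): 17·(4−3)=17 → r
o(14): 17·(14−3)=187≡5 → f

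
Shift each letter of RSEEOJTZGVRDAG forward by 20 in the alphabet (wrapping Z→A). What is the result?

LMYYIDNTAPLXUA

R(17): 17+20=37≡11 → L
S(18): 18+20=38≡12 → M
E(4): 4+20=24 → Y
E(4): 4+20=24 → Y
O(14): 14+20=34≡8 → I
J(9): 9+20=29≡3 → D
T(19): 19+20=39≡13 → N
Z(25): 25+20=45≡19 → T
G(6): 6+20=26≡0 → A
V(21): 21+20=41≡15 → P
R(17): 17+20=37≡11 → L
D(3): 3+20=23 → X
A(0): 0+20=20 → U
G(6): 6+20=26≡0 → A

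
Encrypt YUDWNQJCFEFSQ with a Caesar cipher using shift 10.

IENGXATMPOPCA

Y(24): 24+10=34≡8 → I
U(20): 20+10=30≡4 → E
D(3): 3+10=13 → N
W(22): 22+10=32≡6 → G
N(13): 13+10=23 → X
Q(16): 16+10=26≡0 → A
J(9): 9+10=19 → T
C(2): 2+10=12 → M
F(5): 5+10=15 → P
E(4): 4+10=14 → O
F(5): 5+10=15 → P
S(18): 18+10=28≡2 → C
Q(16): 16+10=26≡0 → A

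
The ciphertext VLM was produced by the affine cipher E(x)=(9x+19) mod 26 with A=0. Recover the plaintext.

GCF

The inverse of 9 mod 26 is 3, since 9·3=27≡1. Apply D(y)=3·(y−19) mod 26:
V(21): 3·(21−19)=6 → G
L(11): 3·(11−19)=-24≡2 → C
M(12): 3·(12−19)=-21≡5 → F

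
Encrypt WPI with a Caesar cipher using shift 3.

ZSL

W(22): 22+3=25 → Z
P(15): 15+3=18 → S
I(8): 8+3=11 → L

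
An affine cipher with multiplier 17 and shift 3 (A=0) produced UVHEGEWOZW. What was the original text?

The inverse of 17 mod 26 is 23, since 17·23=391≡1. Apply D(y)=23·(y−3) mod 26:
U(20): 23·(20−3)=391≡1 → B
V(21): 23·(21−3)=414≡24 → Y
H(7): 23·(7−3)=92≡14 → O
E(4): 23·(4−3)=23 → X
G(6): 23·(6−3)=69≡17 → R
E(4): 23·(4−3)=23 → X
W(22): 23·(22−3)=437≡21 → V
O(14): 23·(14−3)=253≡19 → T
Z(25): 23·(25−3)=506≡12 → M
W(22): 23·(22−3)=437≡21 → V

BYOXRXVTMV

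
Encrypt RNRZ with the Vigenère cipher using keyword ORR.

FEIN

Repeat the key across the message: ORRO
R(17)+O(14): 31≡5 → F
N(13)+R(17): 30≡4 → E
R(17)+R(17): 34≡8 → I
Z(25)+O(14): 39≡13 → N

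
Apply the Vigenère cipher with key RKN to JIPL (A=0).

ASCC

Repeat the key across the message: RKNR
J(9)+R(17): 26≡0 → A
I(8)+K(10): 18 → S
P(15)+N(13): 28≡2 → C
L(11)+R(17): 28≡2 → C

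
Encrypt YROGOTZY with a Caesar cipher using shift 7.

Y(24): 24+7=31≡5 → F
R(17): 17+7=24 → Y
O(14): 14+7=21 → V
G(6): 6+7=13 → N
O(14): 14+7=21 → V
T(19): 19+7=26≡0 → A
Z(25): 25+7=32≡6 → G
Y(24): 24+7=31≡5 → F

FYVNVAGF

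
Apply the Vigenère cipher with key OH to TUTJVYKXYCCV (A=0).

HBHQJFYEMJQC

Repeat the key across the message: OHOHOHOHOHOH
T(19)+O(14): 33≡7 → H
U(20)+H(7): 27≡1 → B
T(19)+O(14): 33≡7 → H
J(9)+H(7): 16 → Q
V(21)+O(14): 35≡9 → J
Y(24)+H(7): 31≡5 → F
K(10)+O(14): 24 → Y
X(23)+H(7): 30≡4 → E
Y(24)+O(14): 38≡12 → M
C(2)+H(7): 9 → J
C(2)+O(14): 16 → Q
V(21)+H(7): 28≡2 → C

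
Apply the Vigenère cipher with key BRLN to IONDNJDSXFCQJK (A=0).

Repeat the key across the message: BRLNBRLNBRLNBR
I(8)+B(1): 9 → J
O(14)+R(17): 31≡5 → F
N(13)+L(11): 24 → Y
D(3)+N(13): 16 → Q
N(13)+B(1): 14 → O
J(9)+R(17): 26≡0 → A
D(3)+L(11): 14 → O
S(18)+N(13): 31≡5 → F
X(23)+B(1): 24 → Y
F(5)+R(17): 22 → W
C(2)+L(11): 13 → N
Q(16)+N(13): 29≡3 → D
J(9)+B(1): 10 → K
K(10)+R(17): 27≡1 → B

JFYQOAOFYWNDKB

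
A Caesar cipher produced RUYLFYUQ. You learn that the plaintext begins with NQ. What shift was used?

From the crib: R(17)−N(13)=4, so the shift is 4.

4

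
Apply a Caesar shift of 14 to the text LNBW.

L(11): 11+14=25 → Z
N(13): 13+14=27≡1 → B
B(1): 1+14=15 → P
W(22): 22+14=36≡10 → K

ZBPK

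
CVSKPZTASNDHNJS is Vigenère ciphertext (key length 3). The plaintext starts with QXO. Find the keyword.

MYE

Subtract each crib letter from the matching ciphertext letter (mod 26):
C(2)−Q(16)=-14≡12 → M
V(21)−X(23)=-2≡24 → Y
S(18)−O(14)=4 → E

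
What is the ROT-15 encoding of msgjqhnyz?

bhvyfwcno

m(12): 12+15=27≡1 → b
s(18): 18+15=33≡7 → h
g(6): 6+15=21 → v
j(9): 9+15=24 → y
q(16): 16+15=31≡5 → f
h(7): 7+15=22 → w
n(13): 13+15=28≡2 → c
y(24): 24+15=39≡13 → n
z(25): 25+15=40≡14 → o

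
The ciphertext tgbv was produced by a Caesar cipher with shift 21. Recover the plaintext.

t(19): 19−21=-2≡24 → y
g(6): 6−21=-15≡11 → l
b(1): 1−21=-20≡6 → g
v(21): 21−21=0 → a

ylga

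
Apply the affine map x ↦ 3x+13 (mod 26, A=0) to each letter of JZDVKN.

OKWYRA

J(9): 3·9+13=40≡14 → O
Z(25): 3·25+13=88≡10 → K
D(3): 3·3+13=22 → W
V(21): 3·21+13=76≡24 → Y
K(10): 3·10+13=43≡17 → R
N(13): 3·13+13=52≡0 → A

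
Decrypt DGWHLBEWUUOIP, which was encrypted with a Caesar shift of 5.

D(3): 3−5=-2≡24 → Y
G(6): 6−5=1 → B
W(22): 22−5=17 → R
H(7): 7−5=2 → C
L(11): 11−5=6 → G
B(1): 1−5=-4≡22 → W
E(4): 4−5=-1≡25 → Z
W(22): 22−5=17 → R
U(20): 20−5=15 → P
U(20): 20−5=15 → P
O(14): 14−5=9 → J
I(8): 8−5=3 → D
P(15): 15−5=10 → K

YBRCGWZRPPJDK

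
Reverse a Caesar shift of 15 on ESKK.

PDVV

E(4): 4−15=-11≡15 → P
S(18): 18−15=3 → D
K(10): 10−15=-5≡21 → V
K(10): 10−15=-5≡21 → V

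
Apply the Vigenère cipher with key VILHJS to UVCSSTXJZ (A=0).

PDNZBLSRK

Repeat the key across the message: VILHJSVIL
U(20)+V(21): 41≡15 → P
V(21)+I(8): 29≡3 → D
C(2)+L(11): 13 → N
S(18)+H(7): 25 → Z
S(18)+J(9): 27≡1 → B
T(19)+S(18): 37≡11 → L
X(23)+V(21): 44≡18 → S
J(9)+I(8): 17 → R
Z(25)+L(11): 36≡10 → K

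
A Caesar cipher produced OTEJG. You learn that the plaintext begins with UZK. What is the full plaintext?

UZKPM

From the crib: O(14)−U(20)=-6≡20, so the shift is 20.
Subtract 20 from each ciphertext letter:
O(14): 14−20=-6≡20 → U
T(19): 19−20=-1≡25 → Z
E(4): 4−20=-16≡10 → K
J(9): 9−20=-11≡15 → P
G(6): 6−20=-14≡12 → M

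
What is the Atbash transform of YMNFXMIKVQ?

BNMUCNRPEJ

Y(24) → B(1)
M(12) → N(13)
N(13) → M(12)
F(5) → U(20)
X(23) → C(2)
M(12) → N(13)
I(8) → R(17)
K(10) → P(15)
V(21) → E(4)
Q(16) → J(9)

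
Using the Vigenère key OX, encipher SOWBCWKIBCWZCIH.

Repeat the key across the message: OXOXOXOXOXOXOXO
S(18)+O(14): 32≡6 → G
O(14)+X(23): 37≡11 → L
W(22)+O(14): 36≡10 → K
B(1)+X(23): 24 → Y
C(2)+O(14): 16 → Q
W(22)+X(23): 45≡19 → T
K(10)+O(14): 24 → Y
I(8)+X(23): 31≡5 → F
B(1)+O(14): 15 → P
C(2)+X(23): 25 → Z
W(22)+O(14): 36≡10 → K
Z(25)+X(23): 48≡22 → W
C(2)+O(14): 16 → Q
I(8)+X(23): 31≡5 → F
H(7)+O(14): 21 → V

GLKYQTYFPZKWQFV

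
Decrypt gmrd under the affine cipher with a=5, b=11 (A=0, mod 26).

zvwo

The inverse of 5 mod 26 is 21, since 5·21=105≡1. Apply D(y)=21·(y−11) mod 26:
g(6): 21·(6−11)=-105≡25 → z
m(12): 21·(12−11)=21 → v
r(17): 21·(17−11)=126≡22 → w
d(3): 21·(3−11)=-168≡14 → o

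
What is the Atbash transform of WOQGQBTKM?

W(22) → D(3)
O(14) → L(11)
Q(16) → J(9)
G(6) → T(19)
Q(16) → J(9)
B(1) → Y(24)
T(19) → G(6)
K(10) → P(15)
M(12) → N(13)

DLJTJYGPN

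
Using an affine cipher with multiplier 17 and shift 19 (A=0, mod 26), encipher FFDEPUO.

F(5): 17·5+19=104≡0 → A
F(5): 17·5+19=104≡0 → A
D(3): 17·3+19=70≡18 → S
E(4): 17·4+19=87≡9 → J
P(15): 17·15+19=274≡14 → O
U(20): 17·20+19=359≡21 → V
O(14): 17·14+19=257≡23 → X

AASJOVX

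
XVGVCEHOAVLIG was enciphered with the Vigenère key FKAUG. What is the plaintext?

Repeat the key across the ciphertext: FKAUGFKAUGFKA
X(23)−F(5): 18 → S
V(21)−K(10): 11 → L
G(6)−A(0): 6 → G
V(21)−U(20): 1 → B
C(2)−G(6): -4≡22 → W
E(4)−F(5): -1≡25 → Z
H(7)−K(10): -3≡23 → X
O(14)−A(0): 14 → O
A(0)−U(20): -20≡6 → G
V(21)−G(6): 15 → P
L(11)−F(5): 6 → G
I(8)−K(10): -2≡24 → Y
G(6)−A(0): 6 → G

SLGBWZXOGPGYG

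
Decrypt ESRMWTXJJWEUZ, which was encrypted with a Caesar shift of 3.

BPOJTQUGGTBRW

E(4): 4−3=1 → B
S(18): 18−3=15 → P
R(17): 17−3=14 → O
M(12): 12−3=9 → J
W(22): 22−3=19 → T
T(19): 19−3=16 → Q
X(23): 23−3=20 → U
J(9): 9−3=6 → G
J(9): 9−3=6 → G
W(22): 22−3=19 → T
E(4): 4−3=1 → B
U(20): 20−3=17 → R
Z(25): 25−3=22 → W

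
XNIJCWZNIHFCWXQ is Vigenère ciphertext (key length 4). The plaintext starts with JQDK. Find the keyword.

OXFZ

Subtract each crib letter from the matching ciphertext letter (mod 26):
X(23)−J(9)=14 → O
N(13)−Q(16)=-3≡23 → X
I(8)−D(3)=5 → F
J(9)−K(10)=-1≡25 → Z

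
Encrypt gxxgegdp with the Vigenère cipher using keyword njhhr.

Repeat the key across the message: njhhrnjh
g(6)+n(13): 19 → t
x(23)+j(9): 32≡6 → g
x(23)+h(7): 30≡4 → e
g(6)+h(7): 13 → n
e(4)+r(17): 21 → v
g(6)+n(13): 19 → t
d(3)+j(9): 12 → m
p(15)+h(7): 22 → w

tgenvtmw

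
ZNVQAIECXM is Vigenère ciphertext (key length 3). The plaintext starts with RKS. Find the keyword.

IDD

Subtract each crib letter from the matching ciphertext letter (mod 26):
Z(25)−R(17)=8 → I
N(13)−K(10)=3 → D
V(21)−S(18)=3 → D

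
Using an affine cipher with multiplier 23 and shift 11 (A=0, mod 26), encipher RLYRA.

R(17): 23·17+11=402≡12 → M
L(11): 23·11+11=264≡4 → E
Y(24): 23·24+11=563≡17 → R
R(17): 23·17+11=402≡12 → M
A(0): 23·0+11=11 → L

MERML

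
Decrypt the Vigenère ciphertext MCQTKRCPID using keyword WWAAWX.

QGQTOUGTID

Repeat the key across the ciphertext: WWAAWXWWAA
M(12)−W(22): -10≡16 → Q
C(2)−W(22): -20≡6 → G
Q(16)−A(0): 16 → Q
T(19)−A(0): 19 → T
K(10)−W(22): -12≡14 → O
R(17)−X(23): -6≡20 → U
C(2)−W(22): -20≡6 → G
P(15)−W(22): -7≡19 → T
I(8)−A(0): 8 → I
D(3)−A(0): 3 → D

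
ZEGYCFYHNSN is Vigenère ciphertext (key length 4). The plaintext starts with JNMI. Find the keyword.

QRUQ

Subtract each crib letter from the matching ciphertext letter (mod 26):
Z(25)−J(9)=16 → Q
E(4)−N(13)=-9≡17 → R
G(6)−M(12)=-6≡20 → U
Y(24)−I(8)=16 → Q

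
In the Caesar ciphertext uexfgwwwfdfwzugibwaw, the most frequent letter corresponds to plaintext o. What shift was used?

The most frequent ciphertext letter is w (appears 6 times).
w is position 22; o is position 14.
Shift = 8.

8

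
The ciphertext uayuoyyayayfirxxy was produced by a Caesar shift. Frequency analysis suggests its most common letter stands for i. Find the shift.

The most frequent ciphertext letter is y (appears 6 times).
y is position 24; i is position 8.
Shift = 16.

16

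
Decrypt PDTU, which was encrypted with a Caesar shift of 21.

P(15): 15−21=-6≡20 → U
D(3): 3−21=-18≡8 → I
T(19): 19−21=-2≡24 → Y
U(20): 20−21=-1≡25 → Z

UIYZ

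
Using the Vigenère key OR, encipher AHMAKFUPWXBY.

Repeat the key across the message: OROROROROROR
A(0)+O(14): 14 → O
H(7)+R(17): 24 → Y
M(12)+O(14): 26≡0 → A
A(0)+R(17): 17 → R
K(10)+O(14): 24 → Y
F(5)+R(17): 22 → W
U(20)+O(14): 34≡8 → I
P(15)+R(17): 32≡6 → G
W(22)+O(14): 36≡10 → K
X(23)+R(17): 40≡14 → O
B(1)+O(14): 15 → P
Y(24)+R(17): 41≡15 → P

OYARYWIGKOPP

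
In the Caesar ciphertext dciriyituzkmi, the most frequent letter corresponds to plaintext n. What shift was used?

The most frequent ciphertext letter is i (appears 4 times).
i is position 8; n is position 13.
Shift = -5≡21.

21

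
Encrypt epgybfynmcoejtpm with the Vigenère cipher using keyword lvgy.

pkmwmaelxxucuovk

Repeat the key across the message: lvgylvgylvgylvgy
e(4)+l(11): 15 → p
p(15)+v(21): 36≡10 → k
g(6)+g(6): 12 → m
y(24)+y(24): 48≡22 → w
b(1)+l(11): 12 → m
f(5)+v(21): 26≡0 → a
y(24)+g(6): 30≡4 → e
n(13)+y(24): 37≡11 → l
m(12)+l(11): 23 → x
c(2)+v(21): 23 → x
o(14)+g(6): 20 → u
e(4)+y(24): 28≡2 → c
j(9)+l(11): 20 → u
t(19)+v(21): 40≡14 → o
p(15)+g(6): 21 → v
m(12)+y(24): 36≡10 → k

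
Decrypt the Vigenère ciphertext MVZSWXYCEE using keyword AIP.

Repeat the key across the ciphertext: AIPAIPAIPA
M(12)−A(0): 12 → M
V(21)−I(8): 13 → N
Z(25)−P(15): 10 → K
S(18)−A(0): 18 → S
W(22)−I(8): 14 → O
X(23)−P(15): 8 → I
Y(24)−A(0): 24 → Y
C(2)−I(8): -6≡20 → U
E(4)−P(15): -11≡15 → P
E(4)−A(0): 4 → E

MNKSOIYUPE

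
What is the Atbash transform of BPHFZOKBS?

YKSUALPYH

B(1) → Y(24)
P(15) → K(10)
H(7) → S(18)
F(5) → U(20)
Z(25) → A(0)
O(14) → L(11)
K(10) → P(15)
B(1) → Y(24)
S(18) → H(7)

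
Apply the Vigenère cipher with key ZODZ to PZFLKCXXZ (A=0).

ONIKJQAWY

Repeat the key across the message: ZODZZODZZ
P(15)+Z(25): 40≡14 → O
Z(25)+O(14): 39≡13 → N
F(5)+D(3): 8 → I
L(11)+Z(25): 36≡10 → K
K(10)+Z(25): 35≡9 → J
C(2)+O(14): 16 → Q
X(23)+D(3): 26≡0 → A
X(23)+Z(25): 48≡22 → W
Z(25)+Z(25): 50≡24 → Y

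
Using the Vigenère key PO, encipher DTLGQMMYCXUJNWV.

Repeat the key across the message: POPOPOPOPOPOPOP
D(3)+P(15): 18 → S
T(19)+O(14): 33≡7 → H
L(11)+P(15): 26≡0 → A
G(6)+O(14): 20 → U
Q(16)+P(15): 31≡5 → F
M(12)+O(14): 26≡0 → A
M(12)+P(15): 27≡1 → B
Y(24)+O(14): 38≡12 → M
C(2)+P(15): 17 → R
X(23)+O(14): 37≡11 → L
U(20)+P(15): 35≡9 → J
J(9)+O(14): 23 → X
N(13)+P(15): 28≡2 → C
W(22)+O(14): 36≡10 → K
V(21)+P(15): 36≡10 → K

SHAUFABMRLJXCKK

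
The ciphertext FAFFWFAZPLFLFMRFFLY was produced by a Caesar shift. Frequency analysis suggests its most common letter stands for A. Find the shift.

The most frequent ciphertext letter is F (appears 8 times).
F is position 5; A is position 0.
Shift = 5.

5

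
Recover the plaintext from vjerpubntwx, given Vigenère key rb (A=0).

Repeat the key across the ciphertext: rbrbrbrbrbr
v(21)−r(17): 4 → e
j(9)−b(1): 8 → i
e(4)−r(17): -13≡13 → n
r(17)−b(1): 16 → q
p(15)−r(17): -2≡24 → y
u(20)−b(1): 19 → t
b(1)−r(17): -16≡10 → k
n(13)−b(1): 12 → m
t(19)−r(17): 2 → c
w(22)−b(1): 21 → v
x(23)−r(17): 6 → g

einqytkmcvg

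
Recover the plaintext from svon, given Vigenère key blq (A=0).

rkym

Repeat the key across the ciphertext: blqb
s(18)−b(1): 17 → r
v(21)−l(11): 10 → k
o(14)−q(16): -2≡24 → y
n(13)−b(1): 12 → m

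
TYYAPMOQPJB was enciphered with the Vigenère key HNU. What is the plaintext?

Repeat the key across the ciphertext: HNUHNUHNUHN
T(19)−H(7): 12 → M
Y(24)−N(13): 11 → L
Y(24)−U(20): 4 → E
A(0)−H(7): -7≡19 → T
P(15)−N(13): 2 → C
M(12)−U(20): -8≡18 → S
O(14)−H(7): 7 → H
Q(16)−N(13): 3 → D
P(15)−U(20): -5≡21 → V
J(9)−H(7): 2 → C
B(1)−N(13): -12≡14 → O

MLETCSHDVCO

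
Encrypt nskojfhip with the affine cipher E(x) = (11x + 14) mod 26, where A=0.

beumjrnyx

n(13): 11·13+14=157≡1 → b
s(18): 11·18+14=212≡4 → e
k(10): 11·10+14=124≡20 → u
o(14): 11·14+14=168≡12 → m
j(9): 11·9+14=113≡9 → j
f(5): 11·5+14=69≡17 → r
h(7): 11·7+14=91≡13 → n
i(8): 11·8+14=102≡24 → y
p(15): 11·15+14=179≡23 → x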